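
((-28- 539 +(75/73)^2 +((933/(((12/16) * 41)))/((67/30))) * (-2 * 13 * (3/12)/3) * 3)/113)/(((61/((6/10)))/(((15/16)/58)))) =-43098460047/46819916918576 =-0.00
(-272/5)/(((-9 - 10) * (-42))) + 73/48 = 46369/31920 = 1.45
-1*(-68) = 68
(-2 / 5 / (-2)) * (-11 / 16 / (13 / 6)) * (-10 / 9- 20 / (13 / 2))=539 / 2028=0.27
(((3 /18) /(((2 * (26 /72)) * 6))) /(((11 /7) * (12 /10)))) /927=35 /1590732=0.00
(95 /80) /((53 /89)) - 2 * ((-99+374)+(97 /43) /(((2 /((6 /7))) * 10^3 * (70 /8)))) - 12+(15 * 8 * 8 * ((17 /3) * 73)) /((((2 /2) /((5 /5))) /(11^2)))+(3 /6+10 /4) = 53658990884898857 /1116710000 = 48050962.99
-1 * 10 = -10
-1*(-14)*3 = 42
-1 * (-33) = 33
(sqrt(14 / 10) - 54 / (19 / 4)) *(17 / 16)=-459 / 38 + 17 *sqrt(35) / 80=-10.82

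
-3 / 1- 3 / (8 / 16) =-9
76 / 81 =0.94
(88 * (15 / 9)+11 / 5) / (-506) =-203 / 690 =-0.29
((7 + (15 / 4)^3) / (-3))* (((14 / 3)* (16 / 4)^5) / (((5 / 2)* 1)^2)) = -3425408 / 225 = -15224.04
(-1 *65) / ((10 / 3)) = -39 / 2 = -19.50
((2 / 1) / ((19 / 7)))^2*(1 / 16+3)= 2401 / 1444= 1.66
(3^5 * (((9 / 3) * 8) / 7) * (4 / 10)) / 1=11664 / 35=333.26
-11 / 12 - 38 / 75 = -427 / 300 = -1.42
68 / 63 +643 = 40577 / 63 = 644.08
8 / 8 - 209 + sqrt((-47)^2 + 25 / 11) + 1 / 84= -17471 / 84 + 2 * sqrt(66891) / 11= -160.96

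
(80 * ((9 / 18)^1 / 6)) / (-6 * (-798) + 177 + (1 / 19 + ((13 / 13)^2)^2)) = 76 / 56613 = 0.00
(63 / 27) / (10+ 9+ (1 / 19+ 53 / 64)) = 8512 / 72525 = 0.12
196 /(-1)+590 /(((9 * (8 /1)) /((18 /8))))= -2841 /16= -177.56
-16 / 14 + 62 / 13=330 / 91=3.63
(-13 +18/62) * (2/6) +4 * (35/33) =2/341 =0.01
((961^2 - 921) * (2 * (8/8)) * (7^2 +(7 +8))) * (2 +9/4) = 501894400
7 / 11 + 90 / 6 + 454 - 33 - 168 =2955 / 11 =268.64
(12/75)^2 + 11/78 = 8123/48750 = 0.17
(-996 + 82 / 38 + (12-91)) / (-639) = 20384 / 12141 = 1.68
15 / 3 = 5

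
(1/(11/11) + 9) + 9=19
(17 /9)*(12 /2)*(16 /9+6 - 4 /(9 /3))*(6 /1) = 3944 /9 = 438.22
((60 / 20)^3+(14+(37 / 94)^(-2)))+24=97821 / 1369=71.45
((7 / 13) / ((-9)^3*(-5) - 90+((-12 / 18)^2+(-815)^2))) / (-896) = -9 / 10000679936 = -0.00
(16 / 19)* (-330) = -277.89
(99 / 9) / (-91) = -0.12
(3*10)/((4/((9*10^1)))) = 675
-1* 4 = -4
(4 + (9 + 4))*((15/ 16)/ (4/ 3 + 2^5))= 153/ 320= 0.48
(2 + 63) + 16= 81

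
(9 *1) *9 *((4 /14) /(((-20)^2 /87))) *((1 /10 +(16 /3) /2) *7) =194967 /2000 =97.48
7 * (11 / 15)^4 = 2.02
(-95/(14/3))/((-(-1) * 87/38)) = -1805/203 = -8.89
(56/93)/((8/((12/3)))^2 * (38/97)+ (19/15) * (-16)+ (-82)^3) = -485/444112448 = -0.00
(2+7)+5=14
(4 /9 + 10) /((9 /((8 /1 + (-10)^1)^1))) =-188 /81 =-2.32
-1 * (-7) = 7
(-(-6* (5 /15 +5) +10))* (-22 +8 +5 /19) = -5742 /19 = -302.21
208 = 208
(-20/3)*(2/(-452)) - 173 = -58637/339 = -172.97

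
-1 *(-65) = 65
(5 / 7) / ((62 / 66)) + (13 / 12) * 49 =140209 / 2604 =53.84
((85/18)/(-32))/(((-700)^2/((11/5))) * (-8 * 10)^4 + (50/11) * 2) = -187/11560550400011520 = -0.00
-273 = -273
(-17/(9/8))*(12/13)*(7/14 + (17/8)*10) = -3944/13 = -303.38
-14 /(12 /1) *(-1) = 7 /6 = 1.17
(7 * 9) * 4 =252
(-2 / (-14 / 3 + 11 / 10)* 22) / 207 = 440 / 7383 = 0.06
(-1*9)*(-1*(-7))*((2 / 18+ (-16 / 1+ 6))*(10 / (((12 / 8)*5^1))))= 2492 / 3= 830.67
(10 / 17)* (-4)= -40 / 17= -2.35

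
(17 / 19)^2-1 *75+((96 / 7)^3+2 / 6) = 2505.54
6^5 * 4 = 31104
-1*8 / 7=-8 / 7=-1.14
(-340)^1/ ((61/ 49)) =-16660/ 61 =-273.11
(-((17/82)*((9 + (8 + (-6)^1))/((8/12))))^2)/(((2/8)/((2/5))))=-314721/16810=-18.72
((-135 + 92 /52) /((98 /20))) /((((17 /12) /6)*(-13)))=1247040 /140777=8.86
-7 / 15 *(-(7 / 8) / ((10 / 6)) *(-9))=-441 / 200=-2.20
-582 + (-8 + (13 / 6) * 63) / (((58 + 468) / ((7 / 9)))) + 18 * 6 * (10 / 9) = -4372417 / 9468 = -461.81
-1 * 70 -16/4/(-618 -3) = -43466/621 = -69.99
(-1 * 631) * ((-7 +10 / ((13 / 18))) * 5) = -280795 / 13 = -21599.62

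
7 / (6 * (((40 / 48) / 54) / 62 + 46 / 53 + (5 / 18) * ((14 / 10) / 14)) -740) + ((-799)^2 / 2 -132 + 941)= 83429464974571 / 260709346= 320009.49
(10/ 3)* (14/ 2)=70/ 3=23.33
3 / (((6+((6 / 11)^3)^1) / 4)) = 1.95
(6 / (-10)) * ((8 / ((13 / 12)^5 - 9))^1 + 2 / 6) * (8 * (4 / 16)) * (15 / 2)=12311319 / 1868195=6.59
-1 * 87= -87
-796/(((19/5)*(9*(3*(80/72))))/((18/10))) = -1194/95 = -12.57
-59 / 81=-0.73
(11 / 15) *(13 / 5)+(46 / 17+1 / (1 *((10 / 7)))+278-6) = 707147 / 2550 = 277.31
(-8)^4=4096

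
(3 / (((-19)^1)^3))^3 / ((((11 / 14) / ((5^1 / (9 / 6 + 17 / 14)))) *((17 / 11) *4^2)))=-6615 / 833825011060936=-0.00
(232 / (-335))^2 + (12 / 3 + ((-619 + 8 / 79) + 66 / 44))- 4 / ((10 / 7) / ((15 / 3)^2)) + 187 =-8793414783 / 17731550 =-495.92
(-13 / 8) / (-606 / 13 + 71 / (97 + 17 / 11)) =45799 / 1293502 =0.04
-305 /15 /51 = -61 /153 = -0.40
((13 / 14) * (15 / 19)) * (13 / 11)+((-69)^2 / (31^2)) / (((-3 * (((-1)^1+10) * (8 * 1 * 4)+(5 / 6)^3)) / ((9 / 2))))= 147338060691 / 175273290038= 0.84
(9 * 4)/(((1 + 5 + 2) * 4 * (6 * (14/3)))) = 9/224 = 0.04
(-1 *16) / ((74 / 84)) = -672 / 37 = -18.16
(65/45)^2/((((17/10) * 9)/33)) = 18590/4131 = 4.50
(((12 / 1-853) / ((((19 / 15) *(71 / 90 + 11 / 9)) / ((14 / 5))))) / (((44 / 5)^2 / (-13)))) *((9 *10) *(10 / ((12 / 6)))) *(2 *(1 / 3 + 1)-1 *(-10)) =19371909375 / 21901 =884521.68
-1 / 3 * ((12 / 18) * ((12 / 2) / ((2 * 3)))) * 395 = -790 / 9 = -87.78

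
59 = 59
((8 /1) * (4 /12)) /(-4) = -2 /3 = -0.67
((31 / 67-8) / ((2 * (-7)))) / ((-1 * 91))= -505 / 85358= -0.01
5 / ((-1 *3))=-5 / 3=-1.67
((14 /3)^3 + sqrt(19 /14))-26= sqrt(266) /14 + 2042 /27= 76.79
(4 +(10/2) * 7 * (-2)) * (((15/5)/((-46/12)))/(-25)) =-1188/575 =-2.07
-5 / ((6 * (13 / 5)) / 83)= -2075 / 78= -26.60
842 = 842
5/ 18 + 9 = 167/ 18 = 9.28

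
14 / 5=2.80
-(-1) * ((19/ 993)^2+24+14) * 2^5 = 1199047136/ 986049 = 1216.01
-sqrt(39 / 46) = -sqrt(1794) / 46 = -0.92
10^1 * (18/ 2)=90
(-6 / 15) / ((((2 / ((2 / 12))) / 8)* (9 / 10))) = -8 / 27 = -0.30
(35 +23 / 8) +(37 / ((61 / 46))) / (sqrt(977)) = 1702 * sqrt(977) / 59597 +303 / 8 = 38.77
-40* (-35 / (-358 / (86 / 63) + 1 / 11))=-165550 / 31001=-5.34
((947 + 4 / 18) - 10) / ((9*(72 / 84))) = 59045 / 486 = 121.49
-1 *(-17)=17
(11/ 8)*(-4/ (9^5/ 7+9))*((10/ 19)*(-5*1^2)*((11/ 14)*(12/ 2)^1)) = 3025/ 374376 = 0.01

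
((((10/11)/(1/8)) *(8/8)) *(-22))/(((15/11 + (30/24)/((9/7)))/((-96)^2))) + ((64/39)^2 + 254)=-177557986642/281385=-631014.40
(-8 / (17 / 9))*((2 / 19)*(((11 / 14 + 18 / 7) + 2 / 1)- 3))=-2376 / 2261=-1.05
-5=-5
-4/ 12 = -1/ 3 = -0.33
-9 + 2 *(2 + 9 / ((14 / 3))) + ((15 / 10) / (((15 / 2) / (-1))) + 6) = 163 / 35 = 4.66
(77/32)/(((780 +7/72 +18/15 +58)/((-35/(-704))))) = 11025/77349632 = 0.00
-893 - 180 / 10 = -911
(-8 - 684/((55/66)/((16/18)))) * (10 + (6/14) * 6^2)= -656464/35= -18756.11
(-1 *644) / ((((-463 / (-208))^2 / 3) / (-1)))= 83586048 / 214369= 389.92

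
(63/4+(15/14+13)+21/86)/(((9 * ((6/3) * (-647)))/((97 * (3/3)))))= -3511303/14021784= -0.25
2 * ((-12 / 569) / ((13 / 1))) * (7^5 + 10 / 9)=-1210184 / 22191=-54.53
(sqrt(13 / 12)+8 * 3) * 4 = 2 * sqrt(39) / 3+96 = 100.16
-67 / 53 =-1.26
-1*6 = -6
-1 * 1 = -1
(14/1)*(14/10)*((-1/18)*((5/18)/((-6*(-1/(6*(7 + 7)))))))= -343/81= -4.23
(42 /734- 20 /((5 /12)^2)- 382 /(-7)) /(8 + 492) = -778039 /6422500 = -0.12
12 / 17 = 0.71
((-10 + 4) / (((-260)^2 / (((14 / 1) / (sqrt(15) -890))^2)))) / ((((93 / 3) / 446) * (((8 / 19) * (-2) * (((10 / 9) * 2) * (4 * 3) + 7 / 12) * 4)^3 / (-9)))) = -6542559232497 / 1779120412377389000192000 -3675525471 * sqrt(15) / 444780103094347250048000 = -0.00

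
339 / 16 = 21.19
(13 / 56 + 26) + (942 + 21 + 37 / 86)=2383107 / 2408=989.66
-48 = -48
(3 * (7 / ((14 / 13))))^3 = 7414.88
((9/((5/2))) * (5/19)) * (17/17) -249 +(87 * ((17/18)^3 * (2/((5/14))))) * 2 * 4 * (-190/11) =-2892912881/50787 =-56961.68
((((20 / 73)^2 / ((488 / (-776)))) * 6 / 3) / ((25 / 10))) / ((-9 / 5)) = 155200 / 2925621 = 0.05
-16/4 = -4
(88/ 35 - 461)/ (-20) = 16047/ 700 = 22.92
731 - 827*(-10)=9001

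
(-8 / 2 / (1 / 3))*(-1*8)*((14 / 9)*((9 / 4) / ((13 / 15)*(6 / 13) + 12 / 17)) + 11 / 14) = 379.26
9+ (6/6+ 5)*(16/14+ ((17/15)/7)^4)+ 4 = 804716417/40516875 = 19.86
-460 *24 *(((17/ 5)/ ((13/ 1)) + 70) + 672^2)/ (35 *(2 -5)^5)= 21607139872/ 36855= 586274.31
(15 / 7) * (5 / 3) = 25 / 7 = 3.57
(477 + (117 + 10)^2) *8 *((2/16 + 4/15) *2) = 1560964/15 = 104064.27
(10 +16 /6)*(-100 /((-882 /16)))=30400 /1323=22.98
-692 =-692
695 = 695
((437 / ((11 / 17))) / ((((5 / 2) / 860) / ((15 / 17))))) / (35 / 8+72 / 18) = 18039360 / 737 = 24476.74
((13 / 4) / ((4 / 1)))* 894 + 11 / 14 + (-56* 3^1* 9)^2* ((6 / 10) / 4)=96221653 / 280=343648.76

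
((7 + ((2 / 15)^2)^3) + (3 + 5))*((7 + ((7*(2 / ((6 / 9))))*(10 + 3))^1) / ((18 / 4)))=19136257168 / 20503125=933.33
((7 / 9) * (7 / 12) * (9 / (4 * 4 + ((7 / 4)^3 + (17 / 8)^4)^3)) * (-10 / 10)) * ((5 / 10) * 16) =-6734508720128 / 3523318701259779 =-0.00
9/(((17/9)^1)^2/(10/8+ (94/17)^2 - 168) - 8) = -114758451/102341596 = -1.12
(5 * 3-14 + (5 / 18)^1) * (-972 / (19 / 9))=-11178 / 19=-588.32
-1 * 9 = -9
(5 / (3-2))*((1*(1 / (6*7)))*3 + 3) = 15.36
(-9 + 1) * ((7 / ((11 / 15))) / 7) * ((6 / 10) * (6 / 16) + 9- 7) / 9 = -89 / 33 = -2.70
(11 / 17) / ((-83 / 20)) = -220 / 1411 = -0.16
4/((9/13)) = 52/9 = 5.78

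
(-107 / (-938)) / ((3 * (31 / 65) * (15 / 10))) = 0.05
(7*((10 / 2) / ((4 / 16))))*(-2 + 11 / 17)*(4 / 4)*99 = -318780 / 17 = -18751.76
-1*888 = -888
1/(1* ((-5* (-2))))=1/10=0.10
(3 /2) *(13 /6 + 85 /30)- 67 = -119 /2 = -59.50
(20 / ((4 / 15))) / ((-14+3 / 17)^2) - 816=-1801677 / 2209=-815.61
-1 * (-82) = 82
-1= -1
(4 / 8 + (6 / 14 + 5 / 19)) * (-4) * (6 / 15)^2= -2536 / 3325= -0.76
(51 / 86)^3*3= 397953 / 636056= 0.63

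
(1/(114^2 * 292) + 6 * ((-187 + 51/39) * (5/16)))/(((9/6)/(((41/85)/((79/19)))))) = -704230691407/26152883640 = -26.93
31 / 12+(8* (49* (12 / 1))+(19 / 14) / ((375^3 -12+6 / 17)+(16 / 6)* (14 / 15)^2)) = 239238713999737393 / 50830655075004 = 4706.58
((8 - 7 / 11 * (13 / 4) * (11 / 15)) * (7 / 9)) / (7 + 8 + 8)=2723 / 12420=0.22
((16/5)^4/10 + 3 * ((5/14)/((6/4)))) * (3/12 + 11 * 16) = 34545141/17500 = 1974.01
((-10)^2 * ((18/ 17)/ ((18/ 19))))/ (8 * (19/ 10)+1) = 9500/ 1377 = 6.90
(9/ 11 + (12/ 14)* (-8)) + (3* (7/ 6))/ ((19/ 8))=-6679/ 1463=-4.57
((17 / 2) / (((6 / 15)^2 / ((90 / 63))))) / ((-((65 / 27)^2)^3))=-0.39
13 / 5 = 2.60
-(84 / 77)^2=-144 / 121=-1.19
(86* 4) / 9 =344 / 9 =38.22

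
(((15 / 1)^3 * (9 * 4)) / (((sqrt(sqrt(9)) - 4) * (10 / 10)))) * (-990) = 120285000 * sqrt(3) / 13 + 481140000 / 13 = 53036902.41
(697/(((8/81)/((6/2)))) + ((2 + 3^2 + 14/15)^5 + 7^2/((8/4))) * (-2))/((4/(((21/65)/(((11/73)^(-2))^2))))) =-288187040843758133/14951673886500000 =-19.27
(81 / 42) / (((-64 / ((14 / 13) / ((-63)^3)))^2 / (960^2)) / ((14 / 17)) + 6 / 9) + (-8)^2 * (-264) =-20646454803203676 / 1221972940531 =-16896.00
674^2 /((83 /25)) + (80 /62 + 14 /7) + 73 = 352260195 /2573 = 136906.41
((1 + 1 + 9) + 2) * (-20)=-260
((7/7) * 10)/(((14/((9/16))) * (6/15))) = 225/224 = 1.00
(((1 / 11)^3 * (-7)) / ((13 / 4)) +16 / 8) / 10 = 17289 / 86515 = 0.20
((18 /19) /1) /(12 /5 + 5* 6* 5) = 15 /2413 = 0.01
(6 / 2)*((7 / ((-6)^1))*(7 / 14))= -7 / 4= -1.75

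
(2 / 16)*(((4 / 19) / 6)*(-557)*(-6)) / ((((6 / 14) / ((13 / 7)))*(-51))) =-7241 / 5814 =-1.25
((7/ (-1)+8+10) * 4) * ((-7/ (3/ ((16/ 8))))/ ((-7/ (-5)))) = -440/ 3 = -146.67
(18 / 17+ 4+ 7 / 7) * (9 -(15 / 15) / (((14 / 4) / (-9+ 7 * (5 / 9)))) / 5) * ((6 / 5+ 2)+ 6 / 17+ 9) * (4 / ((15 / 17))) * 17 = 1286720908 / 23625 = 54464.38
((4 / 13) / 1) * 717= 2868 / 13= 220.62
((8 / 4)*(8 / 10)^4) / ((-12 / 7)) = -896 / 1875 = -0.48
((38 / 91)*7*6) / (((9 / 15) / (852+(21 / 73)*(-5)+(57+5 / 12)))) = 75561955 / 2847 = 26540.90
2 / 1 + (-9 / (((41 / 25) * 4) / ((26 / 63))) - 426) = -243701 / 574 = -424.57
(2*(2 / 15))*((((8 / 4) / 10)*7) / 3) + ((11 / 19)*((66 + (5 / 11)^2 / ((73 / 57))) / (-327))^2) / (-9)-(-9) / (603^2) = 65677453609690204 / 539065131744264675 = 0.12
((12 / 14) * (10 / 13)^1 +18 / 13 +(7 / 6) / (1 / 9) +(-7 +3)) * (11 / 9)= 17105 / 1638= 10.44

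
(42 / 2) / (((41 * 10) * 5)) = 21 / 2050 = 0.01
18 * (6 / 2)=54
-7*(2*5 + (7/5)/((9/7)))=-3493/45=-77.62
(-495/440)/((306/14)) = -7/136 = -0.05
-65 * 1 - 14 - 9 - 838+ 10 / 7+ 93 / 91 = -84043 / 91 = -923.55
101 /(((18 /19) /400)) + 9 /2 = 767681 /18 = 42648.94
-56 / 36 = -14 / 9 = -1.56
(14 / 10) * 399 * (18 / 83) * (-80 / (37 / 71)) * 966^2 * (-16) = 852699498706944 / 3071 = 277661836114.28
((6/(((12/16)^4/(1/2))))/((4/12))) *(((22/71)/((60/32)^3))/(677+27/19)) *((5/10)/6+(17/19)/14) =16941056/58377682125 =0.00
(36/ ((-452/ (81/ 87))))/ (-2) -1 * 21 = -20.96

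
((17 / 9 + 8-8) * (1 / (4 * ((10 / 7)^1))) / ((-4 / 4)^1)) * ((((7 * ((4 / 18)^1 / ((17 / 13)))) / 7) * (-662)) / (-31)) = -30121 / 25110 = -1.20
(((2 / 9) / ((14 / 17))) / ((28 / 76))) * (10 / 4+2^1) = 323 / 98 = 3.30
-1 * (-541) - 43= 498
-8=-8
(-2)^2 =4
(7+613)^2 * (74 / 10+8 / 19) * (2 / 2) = 57121840 / 19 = 3006412.63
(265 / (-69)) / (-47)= 265 / 3243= 0.08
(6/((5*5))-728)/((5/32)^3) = -596180992/3125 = -190777.92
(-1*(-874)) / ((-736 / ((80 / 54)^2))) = -1900 / 729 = -2.61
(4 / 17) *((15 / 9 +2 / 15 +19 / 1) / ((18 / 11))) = 2288 / 765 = 2.99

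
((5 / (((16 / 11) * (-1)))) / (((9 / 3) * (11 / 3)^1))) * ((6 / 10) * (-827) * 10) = 12405 / 8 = 1550.62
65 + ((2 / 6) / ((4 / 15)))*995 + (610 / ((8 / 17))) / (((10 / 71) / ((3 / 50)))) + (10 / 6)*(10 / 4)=2238143 / 1200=1865.12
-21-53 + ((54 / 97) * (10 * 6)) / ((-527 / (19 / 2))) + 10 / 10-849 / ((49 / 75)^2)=-253158857642 / 122736719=-2062.62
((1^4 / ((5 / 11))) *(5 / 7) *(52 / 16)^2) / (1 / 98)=13013 / 8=1626.62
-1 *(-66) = 66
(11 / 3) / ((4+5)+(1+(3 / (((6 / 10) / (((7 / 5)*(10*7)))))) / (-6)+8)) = -11 / 191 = -0.06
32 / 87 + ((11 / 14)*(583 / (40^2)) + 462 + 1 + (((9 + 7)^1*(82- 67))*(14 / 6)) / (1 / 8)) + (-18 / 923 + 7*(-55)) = 8199809357513 / 1798742400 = 4558.63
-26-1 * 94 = -120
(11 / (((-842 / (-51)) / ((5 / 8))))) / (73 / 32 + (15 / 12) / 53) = 99110 / 548563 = 0.18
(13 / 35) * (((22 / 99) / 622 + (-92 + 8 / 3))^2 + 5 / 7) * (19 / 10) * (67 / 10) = 1810831649051113 / 47985706125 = 37736.90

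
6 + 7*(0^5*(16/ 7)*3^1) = 6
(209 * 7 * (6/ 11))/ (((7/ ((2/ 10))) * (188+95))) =0.08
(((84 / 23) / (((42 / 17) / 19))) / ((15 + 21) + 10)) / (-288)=-323 / 152352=-0.00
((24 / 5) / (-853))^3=-13824 / 77581309625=-0.00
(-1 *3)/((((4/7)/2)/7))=-147/2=-73.50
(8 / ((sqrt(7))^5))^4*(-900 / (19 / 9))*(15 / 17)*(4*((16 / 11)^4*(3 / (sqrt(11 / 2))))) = -391378894848000*sqrt(22) / 14694213588523777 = -0.12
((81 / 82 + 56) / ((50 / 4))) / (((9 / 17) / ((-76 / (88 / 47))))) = -70940813 / 202950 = -349.55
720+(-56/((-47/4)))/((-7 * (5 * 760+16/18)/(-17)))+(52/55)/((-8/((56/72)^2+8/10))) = 1611229636679/2238325650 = 719.84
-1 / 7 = -0.14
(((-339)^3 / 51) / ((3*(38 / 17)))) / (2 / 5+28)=-4011.02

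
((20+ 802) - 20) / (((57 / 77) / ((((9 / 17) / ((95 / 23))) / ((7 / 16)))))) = 9739488 / 30685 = 317.40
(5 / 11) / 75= 1 / 165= 0.01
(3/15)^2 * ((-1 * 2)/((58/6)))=-6/725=-0.01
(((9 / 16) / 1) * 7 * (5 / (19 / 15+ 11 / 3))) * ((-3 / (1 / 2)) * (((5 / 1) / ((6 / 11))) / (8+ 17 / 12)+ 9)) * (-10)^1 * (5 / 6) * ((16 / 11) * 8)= 1065015000 / 45991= 23157.03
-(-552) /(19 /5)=145.26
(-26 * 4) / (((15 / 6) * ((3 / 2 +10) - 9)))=-416 / 25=-16.64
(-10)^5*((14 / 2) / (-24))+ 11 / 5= 437533 / 15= 29168.87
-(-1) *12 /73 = 12 /73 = 0.16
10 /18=5 /9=0.56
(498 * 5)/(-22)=-1245/11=-113.18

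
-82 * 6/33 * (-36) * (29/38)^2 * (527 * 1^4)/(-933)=-218057844/1234981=-176.57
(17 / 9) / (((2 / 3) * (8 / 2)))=17 / 24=0.71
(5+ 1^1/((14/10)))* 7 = 40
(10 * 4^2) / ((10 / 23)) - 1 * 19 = 349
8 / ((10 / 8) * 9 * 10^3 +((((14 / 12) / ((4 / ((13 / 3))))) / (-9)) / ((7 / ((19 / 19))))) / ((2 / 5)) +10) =10368 / 14592895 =0.00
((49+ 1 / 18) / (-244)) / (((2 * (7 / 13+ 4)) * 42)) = -11479 / 21766752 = -0.00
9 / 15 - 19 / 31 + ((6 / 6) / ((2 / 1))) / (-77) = -463 / 23870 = -0.02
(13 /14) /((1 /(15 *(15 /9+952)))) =185965 /14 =13283.21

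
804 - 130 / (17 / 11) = 12238 / 17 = 719.88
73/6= 12.17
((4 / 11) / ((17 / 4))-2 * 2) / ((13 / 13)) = -732 / 187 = -3.91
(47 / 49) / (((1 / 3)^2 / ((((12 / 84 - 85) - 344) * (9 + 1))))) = -12698460 / 343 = -37021.75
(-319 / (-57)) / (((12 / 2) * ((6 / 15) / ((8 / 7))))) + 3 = 6781 / 1197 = 5.66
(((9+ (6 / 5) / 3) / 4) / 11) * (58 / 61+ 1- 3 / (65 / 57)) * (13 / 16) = -15839 / 134200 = -0.12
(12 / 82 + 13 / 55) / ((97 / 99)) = 7767 / 19885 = 0.39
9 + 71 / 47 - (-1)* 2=588 / 47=12.51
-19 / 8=-2.38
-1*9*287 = -2583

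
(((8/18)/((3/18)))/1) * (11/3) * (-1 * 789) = -23144/3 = -7714.67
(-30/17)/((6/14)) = -70/17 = -4.12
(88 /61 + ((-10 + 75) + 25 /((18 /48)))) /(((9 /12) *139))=97436 /76311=1.28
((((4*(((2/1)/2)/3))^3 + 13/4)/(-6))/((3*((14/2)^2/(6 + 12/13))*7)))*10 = -15175/240786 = -0.06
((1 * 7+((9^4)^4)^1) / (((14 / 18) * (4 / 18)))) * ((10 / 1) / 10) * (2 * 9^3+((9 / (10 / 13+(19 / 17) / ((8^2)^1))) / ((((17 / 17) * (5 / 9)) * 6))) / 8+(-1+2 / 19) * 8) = 38376394027371566376429096 / 2466485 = 15559143488556211116.80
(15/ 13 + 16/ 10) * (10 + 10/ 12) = 179/ 6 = 29.83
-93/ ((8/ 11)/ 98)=-50127/ 4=-12531.75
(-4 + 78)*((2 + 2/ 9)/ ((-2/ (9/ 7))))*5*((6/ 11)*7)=-22200/ 11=-2018.18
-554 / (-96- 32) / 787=277 / 50368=0.01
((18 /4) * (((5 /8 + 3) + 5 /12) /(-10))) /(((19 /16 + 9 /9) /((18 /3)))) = -873 /175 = -4.99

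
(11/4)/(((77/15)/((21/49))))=45/196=0.23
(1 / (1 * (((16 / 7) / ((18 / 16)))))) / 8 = 63 / 1024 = 0.06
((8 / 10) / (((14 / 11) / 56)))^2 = 30976 / 25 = 1239.04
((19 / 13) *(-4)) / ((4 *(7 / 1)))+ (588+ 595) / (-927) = -1.48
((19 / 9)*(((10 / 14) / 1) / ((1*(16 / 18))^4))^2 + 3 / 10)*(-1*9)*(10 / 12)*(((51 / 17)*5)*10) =-3446.55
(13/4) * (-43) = -559/4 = -139.75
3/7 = 0.43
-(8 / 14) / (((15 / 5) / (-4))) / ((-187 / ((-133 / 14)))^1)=152 / 3927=0.04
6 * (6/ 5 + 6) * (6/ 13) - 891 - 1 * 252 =-72999/ 65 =-1123.06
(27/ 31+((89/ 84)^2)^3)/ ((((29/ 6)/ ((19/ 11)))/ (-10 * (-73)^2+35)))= -25186306298538695435/ 578997705775104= -43499.84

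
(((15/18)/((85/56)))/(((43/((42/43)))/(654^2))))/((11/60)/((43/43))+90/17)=10059880320/10330363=973.82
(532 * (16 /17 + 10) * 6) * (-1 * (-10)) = 5937120 /17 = 349242.35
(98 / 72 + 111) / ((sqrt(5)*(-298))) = -809*sqrt(5) / 10728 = -0.17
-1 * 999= -999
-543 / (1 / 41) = -22263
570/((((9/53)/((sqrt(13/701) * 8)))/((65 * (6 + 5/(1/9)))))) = 12122561.69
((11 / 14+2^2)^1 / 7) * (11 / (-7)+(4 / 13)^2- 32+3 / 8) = -20989425 / 927472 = -22.63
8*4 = 32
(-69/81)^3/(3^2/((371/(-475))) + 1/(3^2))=0.05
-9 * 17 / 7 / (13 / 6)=-918 / 91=-10.09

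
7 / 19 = 0.37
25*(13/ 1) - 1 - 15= 309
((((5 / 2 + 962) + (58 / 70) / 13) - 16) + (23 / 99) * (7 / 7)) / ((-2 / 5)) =-85477037 / 36036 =-2371.99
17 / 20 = 0.85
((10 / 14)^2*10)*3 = 750 / 49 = 15.31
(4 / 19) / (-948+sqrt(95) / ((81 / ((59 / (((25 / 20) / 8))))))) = -7774785 / 34929431831 - 38232 * sqrt(95) / 34929431831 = -0.00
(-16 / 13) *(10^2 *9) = -1107.69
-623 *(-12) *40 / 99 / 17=99680 / 561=177.68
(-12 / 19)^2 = 144 / 361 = 0.40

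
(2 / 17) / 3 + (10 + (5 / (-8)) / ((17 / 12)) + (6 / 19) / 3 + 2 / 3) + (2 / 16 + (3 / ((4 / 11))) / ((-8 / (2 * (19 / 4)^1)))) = 14431 / 20672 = 0.70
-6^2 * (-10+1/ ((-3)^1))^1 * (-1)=-372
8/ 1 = 8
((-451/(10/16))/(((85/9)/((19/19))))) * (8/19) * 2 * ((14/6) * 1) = -1212288/8075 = -150.13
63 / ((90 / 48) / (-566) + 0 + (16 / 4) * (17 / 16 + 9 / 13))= 3708432 / 412985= 8.98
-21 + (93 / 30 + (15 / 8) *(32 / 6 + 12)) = 73 / 5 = 14.60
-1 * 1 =-1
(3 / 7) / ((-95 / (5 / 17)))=-3 / 2261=-0.00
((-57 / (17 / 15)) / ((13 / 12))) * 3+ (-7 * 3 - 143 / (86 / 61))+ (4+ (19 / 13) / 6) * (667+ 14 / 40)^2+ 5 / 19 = 1889646.81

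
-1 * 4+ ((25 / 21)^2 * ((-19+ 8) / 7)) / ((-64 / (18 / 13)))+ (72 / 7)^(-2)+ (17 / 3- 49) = -1092799343 / 23115456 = -47.28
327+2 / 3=327.67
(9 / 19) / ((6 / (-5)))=-15 / 38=-0.39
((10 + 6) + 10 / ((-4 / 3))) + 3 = 23 / 2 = 11.50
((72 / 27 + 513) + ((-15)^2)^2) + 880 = 156062 / 3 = 52020.67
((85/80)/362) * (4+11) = 255/5792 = 0.04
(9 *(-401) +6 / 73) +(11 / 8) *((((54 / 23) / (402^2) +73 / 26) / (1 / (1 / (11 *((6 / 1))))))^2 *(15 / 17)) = -8520282885530983759267 / 2360898341825296416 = -3608.92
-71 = -71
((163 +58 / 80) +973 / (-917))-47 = 115.66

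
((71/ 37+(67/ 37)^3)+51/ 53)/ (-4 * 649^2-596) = -0.00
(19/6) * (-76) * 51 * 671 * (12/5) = -98830248/5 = -19766049.60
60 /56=15 /14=1.07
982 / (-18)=-491 / 9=-54.56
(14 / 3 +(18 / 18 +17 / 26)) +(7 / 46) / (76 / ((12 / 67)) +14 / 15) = 36167788 / 5721963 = 6.32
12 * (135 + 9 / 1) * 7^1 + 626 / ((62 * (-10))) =3749447 / 310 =12094.99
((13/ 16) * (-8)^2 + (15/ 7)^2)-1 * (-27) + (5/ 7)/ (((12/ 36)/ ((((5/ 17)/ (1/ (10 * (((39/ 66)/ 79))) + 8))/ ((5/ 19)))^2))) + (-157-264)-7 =-3136484925673/ 9107038227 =-344.40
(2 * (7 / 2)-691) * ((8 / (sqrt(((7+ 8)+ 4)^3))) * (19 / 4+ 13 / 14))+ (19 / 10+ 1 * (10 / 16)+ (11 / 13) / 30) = 3983 / 1560-11448 * sqrt(19) / 133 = -372.64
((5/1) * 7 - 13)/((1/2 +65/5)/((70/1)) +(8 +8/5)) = 3080/1371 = 2.25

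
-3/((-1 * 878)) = 3/878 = 0.00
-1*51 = -51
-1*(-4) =4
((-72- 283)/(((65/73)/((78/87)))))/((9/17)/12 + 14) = -704888/27695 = -25.45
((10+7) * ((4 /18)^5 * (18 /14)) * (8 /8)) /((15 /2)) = 0.00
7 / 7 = 1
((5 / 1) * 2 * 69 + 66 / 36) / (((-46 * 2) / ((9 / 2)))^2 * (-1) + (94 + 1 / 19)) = -2129463 / 997034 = -2.14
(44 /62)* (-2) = -44 /31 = -1.42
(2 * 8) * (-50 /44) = -200 /11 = -18.18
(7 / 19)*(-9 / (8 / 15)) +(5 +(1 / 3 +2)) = 509 / 456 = 1.12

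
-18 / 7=-2.57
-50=-50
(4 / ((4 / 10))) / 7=10 / 7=1.43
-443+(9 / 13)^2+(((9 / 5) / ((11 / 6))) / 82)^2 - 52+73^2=4154602843876 / 859369225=4834.48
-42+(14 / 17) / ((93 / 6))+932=469058 / 527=890.05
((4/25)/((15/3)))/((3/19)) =76/375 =0.20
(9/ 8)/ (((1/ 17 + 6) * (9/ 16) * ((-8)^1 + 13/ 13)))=-34/ 721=-0.05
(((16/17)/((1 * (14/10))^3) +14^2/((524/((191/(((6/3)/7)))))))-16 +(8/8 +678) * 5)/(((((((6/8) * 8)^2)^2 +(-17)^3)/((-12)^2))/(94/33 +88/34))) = -405872255281200/516659539319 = -785.57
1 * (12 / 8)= 3 / 2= 1.50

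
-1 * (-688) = 688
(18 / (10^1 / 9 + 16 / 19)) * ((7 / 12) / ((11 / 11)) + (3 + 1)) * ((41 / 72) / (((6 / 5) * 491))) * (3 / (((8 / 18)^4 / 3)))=12649772025 / 1343438848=9.42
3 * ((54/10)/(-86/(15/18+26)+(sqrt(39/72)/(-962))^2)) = -22280704992/4407960155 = -5.05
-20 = -20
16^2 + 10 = 266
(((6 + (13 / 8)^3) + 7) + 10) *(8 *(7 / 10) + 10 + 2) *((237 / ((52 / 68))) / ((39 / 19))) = 3922039451 / 54080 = 72522.92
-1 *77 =-77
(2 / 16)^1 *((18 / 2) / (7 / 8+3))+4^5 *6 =190473 / 31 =6144.29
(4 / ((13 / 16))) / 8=8 / 13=0.62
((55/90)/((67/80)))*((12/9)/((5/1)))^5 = 90112/91580625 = 0.00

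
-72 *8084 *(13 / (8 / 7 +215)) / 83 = -52966368 / 125579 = -421.78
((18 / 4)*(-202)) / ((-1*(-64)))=-909 / 64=-14.20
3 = 3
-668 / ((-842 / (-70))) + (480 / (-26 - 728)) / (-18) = -26425940 / 476151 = -55.50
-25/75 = -1/3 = -0.33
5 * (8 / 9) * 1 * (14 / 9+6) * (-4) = -134.32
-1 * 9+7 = -2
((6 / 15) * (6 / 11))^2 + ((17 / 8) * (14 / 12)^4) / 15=29173261 / 94089600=0.31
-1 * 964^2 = -929296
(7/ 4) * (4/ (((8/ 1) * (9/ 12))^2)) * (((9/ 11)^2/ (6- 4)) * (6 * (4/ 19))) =0.08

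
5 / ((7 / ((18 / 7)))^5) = 9447840 / 282475249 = 0.03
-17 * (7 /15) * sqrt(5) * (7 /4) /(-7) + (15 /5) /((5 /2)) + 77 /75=167 /75 + 119 * sqrt(5) /60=6.66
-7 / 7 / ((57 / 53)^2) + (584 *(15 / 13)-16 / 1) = 27748931 / 42237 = 656.98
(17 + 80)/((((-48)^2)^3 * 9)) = 0.00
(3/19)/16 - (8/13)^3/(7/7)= -149057/667888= -0.22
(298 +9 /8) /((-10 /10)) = -2393 /8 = -299.12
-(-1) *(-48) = -48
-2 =-2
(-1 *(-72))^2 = 5184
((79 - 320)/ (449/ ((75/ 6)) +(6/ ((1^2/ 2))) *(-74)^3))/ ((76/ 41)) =247025/ 9239038952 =0.00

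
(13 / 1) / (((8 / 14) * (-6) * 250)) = -91 / 6000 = -0.02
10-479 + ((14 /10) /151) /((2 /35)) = -468.84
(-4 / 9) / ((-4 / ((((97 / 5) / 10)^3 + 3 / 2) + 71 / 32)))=1836689 / 1500000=1.22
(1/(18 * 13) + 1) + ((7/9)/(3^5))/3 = 171497/170586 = 1.01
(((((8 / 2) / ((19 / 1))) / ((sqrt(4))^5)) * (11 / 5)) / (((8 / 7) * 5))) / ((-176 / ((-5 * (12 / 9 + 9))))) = 217 / 291840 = 0.00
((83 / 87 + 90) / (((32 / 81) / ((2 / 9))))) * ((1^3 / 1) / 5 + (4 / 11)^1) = 735909 / 25520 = 28.84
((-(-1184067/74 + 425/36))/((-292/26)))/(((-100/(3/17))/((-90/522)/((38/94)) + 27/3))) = 19234130929/892950600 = 21.54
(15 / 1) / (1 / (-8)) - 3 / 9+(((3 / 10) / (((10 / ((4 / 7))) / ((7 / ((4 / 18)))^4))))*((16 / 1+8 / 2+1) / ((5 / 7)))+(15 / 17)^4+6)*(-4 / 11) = -248837018975209 / 1378096500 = -180565.74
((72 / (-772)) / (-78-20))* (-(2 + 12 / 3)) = -54 / 9457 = -0.01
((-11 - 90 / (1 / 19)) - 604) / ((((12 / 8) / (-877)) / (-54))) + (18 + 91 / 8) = -587238965 / 8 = -73404870.62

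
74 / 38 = 37 / 19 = 1.95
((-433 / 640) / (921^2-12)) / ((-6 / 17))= 7361 / 3257199360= 0.00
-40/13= -3.08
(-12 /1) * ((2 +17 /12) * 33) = -1353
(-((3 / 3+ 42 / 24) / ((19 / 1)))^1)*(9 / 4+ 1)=-143 / 304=-0.47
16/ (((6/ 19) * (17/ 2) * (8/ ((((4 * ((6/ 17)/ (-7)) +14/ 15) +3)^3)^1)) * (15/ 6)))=15.49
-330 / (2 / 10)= -1650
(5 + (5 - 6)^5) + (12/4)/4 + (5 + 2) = 47/4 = 11.75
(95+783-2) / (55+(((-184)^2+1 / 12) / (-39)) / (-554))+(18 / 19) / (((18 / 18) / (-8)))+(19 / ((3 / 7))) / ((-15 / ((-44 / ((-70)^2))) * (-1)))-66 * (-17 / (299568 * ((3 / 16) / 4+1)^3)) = 25510031527059465247 / 3235734881873683875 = 7.88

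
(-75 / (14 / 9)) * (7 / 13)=-675 / 26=-25.96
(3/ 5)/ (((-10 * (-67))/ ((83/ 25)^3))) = 1715361/ 52343750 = 0.03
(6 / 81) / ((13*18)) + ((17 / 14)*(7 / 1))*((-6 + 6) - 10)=-268514 / 3159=-85.00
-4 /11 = -0.36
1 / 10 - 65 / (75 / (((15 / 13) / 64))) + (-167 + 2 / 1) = -52773 / 320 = -164.92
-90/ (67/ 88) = -7920/ 67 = -118.21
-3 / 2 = -1.50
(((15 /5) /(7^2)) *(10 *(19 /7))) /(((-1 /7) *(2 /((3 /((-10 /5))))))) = 855 /98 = 8.72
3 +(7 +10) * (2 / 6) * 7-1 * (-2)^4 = 80 / 3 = 26.67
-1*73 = -73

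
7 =7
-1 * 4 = -4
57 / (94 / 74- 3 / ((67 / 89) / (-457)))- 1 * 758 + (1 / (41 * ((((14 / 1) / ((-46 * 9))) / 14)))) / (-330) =-7721688875027 / 10187756260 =-757.94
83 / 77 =1.08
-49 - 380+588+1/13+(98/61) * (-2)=123600/793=155.86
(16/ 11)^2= 256/ 121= 2.12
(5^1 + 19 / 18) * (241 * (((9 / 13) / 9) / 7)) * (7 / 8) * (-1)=-26269 / 1872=-14.03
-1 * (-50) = 50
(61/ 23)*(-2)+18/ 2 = 85/ 23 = 3.70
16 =16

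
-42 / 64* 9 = -189 / 32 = -5.91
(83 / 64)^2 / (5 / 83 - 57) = -571787 / 19357696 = -0.03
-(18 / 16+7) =-65 / 8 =-8.12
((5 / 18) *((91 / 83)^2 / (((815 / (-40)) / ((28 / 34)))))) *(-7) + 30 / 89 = 6598680770 / 15290624619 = 0.43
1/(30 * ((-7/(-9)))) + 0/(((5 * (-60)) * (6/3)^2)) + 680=47603/70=680.04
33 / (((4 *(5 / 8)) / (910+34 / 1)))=62304 / 5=12460.80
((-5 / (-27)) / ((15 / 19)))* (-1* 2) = -38 / 81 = -0.47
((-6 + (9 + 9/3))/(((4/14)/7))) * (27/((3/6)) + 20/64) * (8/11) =11613/2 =5806.50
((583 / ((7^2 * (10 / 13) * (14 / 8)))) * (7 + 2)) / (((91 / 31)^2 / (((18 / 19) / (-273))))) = -60508404 / 1888854695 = -0.03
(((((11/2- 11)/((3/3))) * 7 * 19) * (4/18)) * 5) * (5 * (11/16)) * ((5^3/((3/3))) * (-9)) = 50290625/16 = 3143164.06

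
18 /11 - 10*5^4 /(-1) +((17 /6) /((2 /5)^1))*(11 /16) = 13213741 /2112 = 6256.51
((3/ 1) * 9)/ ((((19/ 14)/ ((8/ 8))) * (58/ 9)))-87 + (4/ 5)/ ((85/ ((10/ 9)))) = -35366132/ 421515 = -83.90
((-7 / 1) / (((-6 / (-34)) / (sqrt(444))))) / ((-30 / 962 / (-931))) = -106579018 *sqrt(111) / 45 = -24952880.69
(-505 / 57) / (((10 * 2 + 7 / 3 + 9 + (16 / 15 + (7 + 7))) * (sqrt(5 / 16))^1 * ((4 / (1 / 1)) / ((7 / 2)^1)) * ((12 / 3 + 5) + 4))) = -0.02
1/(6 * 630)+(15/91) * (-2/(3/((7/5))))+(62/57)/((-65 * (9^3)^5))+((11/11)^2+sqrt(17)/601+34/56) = sqrt(17)/601+1108815253499504647/762826644410674545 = 1.46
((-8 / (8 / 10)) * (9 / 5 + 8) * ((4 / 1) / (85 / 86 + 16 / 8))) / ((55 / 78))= -186.03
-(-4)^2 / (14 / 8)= -64 / 7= -9.14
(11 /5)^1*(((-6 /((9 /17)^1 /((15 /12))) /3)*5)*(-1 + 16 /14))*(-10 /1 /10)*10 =4675 /63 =74.21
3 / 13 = 0.23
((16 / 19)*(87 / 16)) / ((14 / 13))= 1131 / 266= 4.25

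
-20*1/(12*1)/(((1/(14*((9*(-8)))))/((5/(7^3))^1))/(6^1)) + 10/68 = 245045/1666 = 147.09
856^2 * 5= 3663680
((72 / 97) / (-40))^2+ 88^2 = 1821582481 / 235225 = 7744.00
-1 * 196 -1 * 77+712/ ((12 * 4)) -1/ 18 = -2324/ 9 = -258.22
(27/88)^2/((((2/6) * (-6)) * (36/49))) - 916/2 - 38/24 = -85428227/185856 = -459.65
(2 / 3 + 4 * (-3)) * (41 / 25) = -1394 / 75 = -18.59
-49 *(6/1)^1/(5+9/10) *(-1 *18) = 52920/59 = 896.95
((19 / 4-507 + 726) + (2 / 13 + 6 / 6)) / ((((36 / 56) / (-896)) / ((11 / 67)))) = -51464.56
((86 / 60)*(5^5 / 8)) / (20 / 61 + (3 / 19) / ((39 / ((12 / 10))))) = 2024628125 / 1203168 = 1682.75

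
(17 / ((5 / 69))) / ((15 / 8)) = 3128 / 25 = 125.12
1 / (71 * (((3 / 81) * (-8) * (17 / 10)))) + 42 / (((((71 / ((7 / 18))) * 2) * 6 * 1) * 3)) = -703 / 32589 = -0.02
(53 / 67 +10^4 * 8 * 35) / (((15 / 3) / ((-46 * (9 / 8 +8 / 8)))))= -73351620723 / 1340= -54740015.46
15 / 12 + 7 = 33 / 4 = 8.25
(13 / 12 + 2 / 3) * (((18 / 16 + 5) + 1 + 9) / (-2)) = -903 / 64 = -14.11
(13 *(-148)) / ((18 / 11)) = -10582 / 9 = -1175.78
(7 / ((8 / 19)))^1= 133 / 8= 16.62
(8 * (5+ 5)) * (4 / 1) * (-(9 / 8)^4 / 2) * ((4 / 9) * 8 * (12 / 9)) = -1215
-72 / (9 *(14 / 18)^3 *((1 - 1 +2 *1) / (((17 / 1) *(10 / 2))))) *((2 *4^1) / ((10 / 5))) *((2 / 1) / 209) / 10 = -198288 / 71687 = -2.77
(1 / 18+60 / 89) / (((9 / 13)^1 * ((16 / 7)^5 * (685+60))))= 255415979 / 11263184732160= 0.00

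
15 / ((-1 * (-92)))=15 / 92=0.16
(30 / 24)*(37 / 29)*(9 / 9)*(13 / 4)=2405 / 464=5.18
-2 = -2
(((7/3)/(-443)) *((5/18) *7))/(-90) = 49/430596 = 0.00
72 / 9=8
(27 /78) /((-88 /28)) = -63 /572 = -0.11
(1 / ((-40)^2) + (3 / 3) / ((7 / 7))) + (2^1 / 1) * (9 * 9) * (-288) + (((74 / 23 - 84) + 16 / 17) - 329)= -29443138809 / 625600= -47063.84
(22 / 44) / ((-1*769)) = -1 / 1538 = -0.00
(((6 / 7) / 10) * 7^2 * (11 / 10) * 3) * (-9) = -6237 / 50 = -124.74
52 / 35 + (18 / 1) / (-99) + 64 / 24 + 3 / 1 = 8051 / 1155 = 6.97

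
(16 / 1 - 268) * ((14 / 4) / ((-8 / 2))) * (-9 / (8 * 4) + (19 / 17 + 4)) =1160271 / 1088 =1066.43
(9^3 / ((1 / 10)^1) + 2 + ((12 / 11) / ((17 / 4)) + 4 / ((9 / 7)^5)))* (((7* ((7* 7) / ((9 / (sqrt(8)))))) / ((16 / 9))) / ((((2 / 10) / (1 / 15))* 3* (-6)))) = -8189.46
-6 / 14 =-3 / 7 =-0.43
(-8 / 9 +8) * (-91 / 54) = -2912 / 243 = -11.98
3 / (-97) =-3 / 97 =-0.03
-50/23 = -2.17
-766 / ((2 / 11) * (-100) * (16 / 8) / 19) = 400.24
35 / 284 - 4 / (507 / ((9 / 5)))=26167 / 239980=0.11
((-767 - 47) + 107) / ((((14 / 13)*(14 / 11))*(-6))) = 14443 / 168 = 85.97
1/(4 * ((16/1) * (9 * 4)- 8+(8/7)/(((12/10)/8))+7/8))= 0.00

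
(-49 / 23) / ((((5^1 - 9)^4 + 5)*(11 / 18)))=-98 / 7337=-0.01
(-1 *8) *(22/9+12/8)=-284/9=-31.56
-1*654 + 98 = -556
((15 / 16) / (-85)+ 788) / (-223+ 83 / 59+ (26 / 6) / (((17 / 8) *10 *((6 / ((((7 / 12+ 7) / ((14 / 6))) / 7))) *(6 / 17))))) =-11950136415 / 3359862932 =-3.56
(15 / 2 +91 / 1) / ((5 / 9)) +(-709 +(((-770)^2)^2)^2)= 1235736291547680999994683 / 10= 123573629154768099999468.30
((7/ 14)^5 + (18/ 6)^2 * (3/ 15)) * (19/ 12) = 5567/ 1920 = 2.90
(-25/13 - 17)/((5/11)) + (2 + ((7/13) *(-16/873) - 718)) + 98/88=-1888881487/2496780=-756.53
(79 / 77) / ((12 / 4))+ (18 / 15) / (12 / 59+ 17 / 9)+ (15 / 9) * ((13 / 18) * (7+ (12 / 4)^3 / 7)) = 13.98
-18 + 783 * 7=5463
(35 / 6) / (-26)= -35 / 156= -0.22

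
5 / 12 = 0.42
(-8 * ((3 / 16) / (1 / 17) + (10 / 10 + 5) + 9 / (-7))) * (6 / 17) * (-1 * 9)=23895 / 119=200.80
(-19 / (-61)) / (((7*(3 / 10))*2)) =95 / 1281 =0.07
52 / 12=13 / 3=4.33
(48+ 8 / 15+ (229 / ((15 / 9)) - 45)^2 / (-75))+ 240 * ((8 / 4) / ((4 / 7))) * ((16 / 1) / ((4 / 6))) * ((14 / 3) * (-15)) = -2646122444 / 1875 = -1411265.30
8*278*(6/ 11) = 13344/ 11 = 1213.09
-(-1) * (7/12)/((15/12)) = 0.47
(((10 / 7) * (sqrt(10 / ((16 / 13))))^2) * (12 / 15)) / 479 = 65 / 3353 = 0.02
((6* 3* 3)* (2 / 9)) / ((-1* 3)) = -4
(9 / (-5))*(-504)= 4536 / 5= 907.20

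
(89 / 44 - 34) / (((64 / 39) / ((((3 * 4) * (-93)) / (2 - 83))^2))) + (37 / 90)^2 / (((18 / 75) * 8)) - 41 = -639794329 / 171072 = -3739.91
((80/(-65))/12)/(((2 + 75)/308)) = -16/39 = -0.41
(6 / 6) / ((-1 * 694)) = -1 / 694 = -0.00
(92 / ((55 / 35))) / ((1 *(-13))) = -644 / 143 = -4.50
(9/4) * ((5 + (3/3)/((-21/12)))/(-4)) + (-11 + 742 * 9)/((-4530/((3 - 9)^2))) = -4690869/84560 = -55.47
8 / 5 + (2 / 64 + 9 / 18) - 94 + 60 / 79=-1151621 / 12640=-91.11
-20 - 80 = -100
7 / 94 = 0.07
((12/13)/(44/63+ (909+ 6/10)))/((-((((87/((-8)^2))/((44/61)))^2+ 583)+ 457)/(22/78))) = -13738475520/50126838685039363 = -0.00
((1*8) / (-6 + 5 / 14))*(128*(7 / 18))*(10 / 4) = -125440 / 711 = -176.43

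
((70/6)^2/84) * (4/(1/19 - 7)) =-0.93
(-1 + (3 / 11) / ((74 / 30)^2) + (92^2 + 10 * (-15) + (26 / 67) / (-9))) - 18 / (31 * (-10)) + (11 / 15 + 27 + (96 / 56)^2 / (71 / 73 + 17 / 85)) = 61569102772828331 / 7379467107705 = 8343.30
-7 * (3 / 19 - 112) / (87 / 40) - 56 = 502432 / 1653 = 303.95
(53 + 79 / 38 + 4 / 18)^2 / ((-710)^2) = 357701569 / 58961552400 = 0.01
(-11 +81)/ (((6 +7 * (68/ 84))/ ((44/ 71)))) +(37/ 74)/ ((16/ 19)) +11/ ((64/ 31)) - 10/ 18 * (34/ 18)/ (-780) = 138399307/ 14354496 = 9.64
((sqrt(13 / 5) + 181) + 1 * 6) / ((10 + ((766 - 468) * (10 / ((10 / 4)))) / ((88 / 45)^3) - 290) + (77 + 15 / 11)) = -15929408 / 3598567 - 85184 * sqrt(65) / 17992835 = -4.46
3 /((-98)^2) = 3 /9604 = 0.00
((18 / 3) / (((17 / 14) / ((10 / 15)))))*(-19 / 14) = -4.47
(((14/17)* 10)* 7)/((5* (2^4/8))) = 98/17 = 5.76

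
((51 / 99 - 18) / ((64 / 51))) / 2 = -9809 / 1408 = -6.97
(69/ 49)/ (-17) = -69/ 833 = -0.08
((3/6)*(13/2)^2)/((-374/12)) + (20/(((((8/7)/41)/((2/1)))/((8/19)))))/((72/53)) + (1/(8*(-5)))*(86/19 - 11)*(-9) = 566161349/1279080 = 442.63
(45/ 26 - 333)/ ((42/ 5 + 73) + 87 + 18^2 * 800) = -43065/ 33717892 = -0.00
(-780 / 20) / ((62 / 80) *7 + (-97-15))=520 / 1421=0.37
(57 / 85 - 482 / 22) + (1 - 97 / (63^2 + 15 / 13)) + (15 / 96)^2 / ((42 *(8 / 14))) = -3569520973 / 176168960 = -20.26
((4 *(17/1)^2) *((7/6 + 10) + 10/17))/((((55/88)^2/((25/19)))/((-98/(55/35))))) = -162708224/57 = -2854530.25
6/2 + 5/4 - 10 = -23/4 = -5.75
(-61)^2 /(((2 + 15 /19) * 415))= 70699 /21995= 3.21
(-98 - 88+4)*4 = -728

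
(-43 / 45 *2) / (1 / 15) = -28.67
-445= -445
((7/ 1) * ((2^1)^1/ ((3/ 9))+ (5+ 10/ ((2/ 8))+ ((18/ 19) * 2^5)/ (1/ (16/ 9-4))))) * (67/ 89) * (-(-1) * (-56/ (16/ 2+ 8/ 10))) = 10210130/ 18601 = 548.90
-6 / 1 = -6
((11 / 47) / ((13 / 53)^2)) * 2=61798 / 7943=7.78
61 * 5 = 305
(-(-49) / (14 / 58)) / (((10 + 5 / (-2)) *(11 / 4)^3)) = 25984 / 19965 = 1.30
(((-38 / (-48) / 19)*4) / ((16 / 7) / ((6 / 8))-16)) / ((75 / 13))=-91 / 40800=-0.00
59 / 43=1.37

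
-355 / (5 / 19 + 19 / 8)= -53960 / 401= -134.56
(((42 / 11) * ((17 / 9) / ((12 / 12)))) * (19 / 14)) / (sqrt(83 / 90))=323 * sqrt(830) / 913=10.19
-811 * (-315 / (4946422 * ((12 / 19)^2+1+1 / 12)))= 1532790 / 43990271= 0.03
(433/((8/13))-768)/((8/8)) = -515/8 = -64.38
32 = 32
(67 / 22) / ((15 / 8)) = 268 / 165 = 1.62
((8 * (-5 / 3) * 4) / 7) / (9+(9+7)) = -32 / 105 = -0.30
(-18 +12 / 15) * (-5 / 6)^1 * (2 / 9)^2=172 / 243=0.71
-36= -36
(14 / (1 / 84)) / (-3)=-392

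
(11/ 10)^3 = 1331/ 1000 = 1.33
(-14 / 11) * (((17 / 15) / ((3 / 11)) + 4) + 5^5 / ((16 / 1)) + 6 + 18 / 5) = -1073863 / 3960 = -271.18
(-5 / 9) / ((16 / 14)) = -35 / 72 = -0.49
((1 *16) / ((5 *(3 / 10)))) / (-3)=-32 / 9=-3.56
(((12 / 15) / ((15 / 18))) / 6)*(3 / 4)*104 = 12.48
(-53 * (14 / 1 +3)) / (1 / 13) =-11713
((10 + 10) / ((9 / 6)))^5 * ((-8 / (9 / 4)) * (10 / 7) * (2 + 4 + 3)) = -32768000000 / 1701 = -19263962.38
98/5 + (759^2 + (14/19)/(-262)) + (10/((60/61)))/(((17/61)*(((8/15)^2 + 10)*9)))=1692220881662221/2937368460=576100.99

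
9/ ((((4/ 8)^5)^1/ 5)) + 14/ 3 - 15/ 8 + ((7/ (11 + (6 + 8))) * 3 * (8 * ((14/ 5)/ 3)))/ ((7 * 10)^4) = 132556484399/ 91875000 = 1442.79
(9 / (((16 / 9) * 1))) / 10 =0.51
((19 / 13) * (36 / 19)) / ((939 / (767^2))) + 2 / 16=4344601 / 2504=1735.06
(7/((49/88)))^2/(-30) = -3872/735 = -5.27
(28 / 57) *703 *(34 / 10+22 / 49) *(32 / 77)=4466048 / 8085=552.39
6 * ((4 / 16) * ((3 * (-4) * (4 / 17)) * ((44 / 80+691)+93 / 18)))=-14754 / 5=-2950.80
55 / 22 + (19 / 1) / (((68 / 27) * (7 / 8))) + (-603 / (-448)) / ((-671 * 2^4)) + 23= 34.12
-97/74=-1.31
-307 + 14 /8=-1221 /4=-305.25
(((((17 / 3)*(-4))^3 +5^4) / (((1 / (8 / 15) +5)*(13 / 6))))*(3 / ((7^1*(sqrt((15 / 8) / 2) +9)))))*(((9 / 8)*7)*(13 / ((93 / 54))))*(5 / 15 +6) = -9769391424 / 728035 +271371984*sqrt(15) / 728035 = -11975.21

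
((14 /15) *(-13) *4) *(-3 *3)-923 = -2431 /5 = -486.20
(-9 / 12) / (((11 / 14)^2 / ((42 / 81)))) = -686 / 1089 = -0.63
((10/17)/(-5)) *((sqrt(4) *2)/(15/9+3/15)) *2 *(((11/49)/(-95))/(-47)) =-132/5207083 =-0.00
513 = 513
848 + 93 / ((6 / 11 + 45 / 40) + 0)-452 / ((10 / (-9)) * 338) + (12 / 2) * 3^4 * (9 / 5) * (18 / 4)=200461356 / 41405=4841.48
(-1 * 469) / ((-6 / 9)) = 1407 / 2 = 703.50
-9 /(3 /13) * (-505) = 19695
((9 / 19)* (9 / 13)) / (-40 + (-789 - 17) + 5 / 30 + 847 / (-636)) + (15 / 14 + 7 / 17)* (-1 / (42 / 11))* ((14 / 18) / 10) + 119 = 96896661620243 / 814467097080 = 118.97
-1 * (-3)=3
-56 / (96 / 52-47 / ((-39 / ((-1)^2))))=-312 / 17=-18.35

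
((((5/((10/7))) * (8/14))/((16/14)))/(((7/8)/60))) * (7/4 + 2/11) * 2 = 463.64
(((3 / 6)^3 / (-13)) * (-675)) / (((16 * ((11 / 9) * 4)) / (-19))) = -115425 / 73216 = -1.58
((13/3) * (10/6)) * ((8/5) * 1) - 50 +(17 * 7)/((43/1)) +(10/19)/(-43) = -262423/7353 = -35.69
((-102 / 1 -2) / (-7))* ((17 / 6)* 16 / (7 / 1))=14144 / 147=96.22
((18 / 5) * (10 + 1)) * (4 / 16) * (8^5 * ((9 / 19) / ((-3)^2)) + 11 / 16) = 51925203 / 3040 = 17080.66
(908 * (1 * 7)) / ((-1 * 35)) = -908 / 5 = -181.60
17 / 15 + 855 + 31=13307 / 15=887.13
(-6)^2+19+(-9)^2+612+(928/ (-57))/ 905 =38584652/ 51585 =747.98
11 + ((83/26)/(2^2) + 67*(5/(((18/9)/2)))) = 36067/104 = 346.80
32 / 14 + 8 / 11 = 232 / 77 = 3.01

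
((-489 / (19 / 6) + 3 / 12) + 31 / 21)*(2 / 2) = -152.69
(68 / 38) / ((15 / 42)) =476 / 95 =5.01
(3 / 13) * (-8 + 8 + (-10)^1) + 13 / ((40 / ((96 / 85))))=-10722 / 5525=-1.94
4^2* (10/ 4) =40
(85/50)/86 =17/860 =0.02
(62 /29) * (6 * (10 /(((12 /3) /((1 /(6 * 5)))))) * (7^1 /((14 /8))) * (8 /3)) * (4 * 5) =19840 /87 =228.05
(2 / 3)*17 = 34 / 3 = 11.33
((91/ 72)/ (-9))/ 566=-91/ 366768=-0.00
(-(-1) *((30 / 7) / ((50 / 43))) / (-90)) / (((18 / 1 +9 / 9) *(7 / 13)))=-559 / 139650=-0.00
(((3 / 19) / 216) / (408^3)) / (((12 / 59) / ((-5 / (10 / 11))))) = -649 / 2229861187584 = -0.00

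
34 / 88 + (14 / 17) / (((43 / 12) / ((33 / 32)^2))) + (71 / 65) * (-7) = -469336761 / 66901120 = -7.02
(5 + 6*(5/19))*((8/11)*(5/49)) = 5000/10241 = 0.49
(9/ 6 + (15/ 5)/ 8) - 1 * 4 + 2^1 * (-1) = -33/ 8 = -4.12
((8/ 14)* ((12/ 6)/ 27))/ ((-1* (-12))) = 2/ 567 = 0.00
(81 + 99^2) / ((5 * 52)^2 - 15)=9882 / 67585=0.15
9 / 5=1.80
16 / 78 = 8 / 39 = 0.21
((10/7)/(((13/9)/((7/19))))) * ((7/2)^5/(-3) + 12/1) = -234825/3952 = -59.42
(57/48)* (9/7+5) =209/28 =7.46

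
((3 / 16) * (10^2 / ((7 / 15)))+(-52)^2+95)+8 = 79721 / 28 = 2847.18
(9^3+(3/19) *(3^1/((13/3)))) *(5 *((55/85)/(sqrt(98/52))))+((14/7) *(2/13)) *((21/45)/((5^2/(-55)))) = -308/975+9904950 *sqrt(26)/29393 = 1717.97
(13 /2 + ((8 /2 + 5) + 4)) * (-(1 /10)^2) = -39 /200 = -0.20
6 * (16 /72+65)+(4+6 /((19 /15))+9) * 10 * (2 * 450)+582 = 9154480 /57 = 160604.91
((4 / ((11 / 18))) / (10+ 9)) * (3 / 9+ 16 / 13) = 1464 / 2717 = 0.54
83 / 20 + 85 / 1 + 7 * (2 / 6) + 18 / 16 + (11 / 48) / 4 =92.67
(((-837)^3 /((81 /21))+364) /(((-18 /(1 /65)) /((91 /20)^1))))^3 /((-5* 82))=-503989603727917.00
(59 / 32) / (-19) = -59 / 608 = -0.10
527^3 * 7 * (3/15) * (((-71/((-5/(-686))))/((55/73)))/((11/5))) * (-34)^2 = -4211075658683717768/3025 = -1392091126837592.65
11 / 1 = 11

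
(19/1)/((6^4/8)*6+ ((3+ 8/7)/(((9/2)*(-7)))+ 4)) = 8379/430358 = 0.02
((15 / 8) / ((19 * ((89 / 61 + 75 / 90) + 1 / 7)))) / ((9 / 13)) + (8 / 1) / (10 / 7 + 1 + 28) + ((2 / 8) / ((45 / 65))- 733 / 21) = -18145773194 / 530233893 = -34.22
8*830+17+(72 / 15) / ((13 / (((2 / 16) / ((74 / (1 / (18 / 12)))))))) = 16010086 / 2405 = 6657.00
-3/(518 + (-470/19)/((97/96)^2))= -536313/88271858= -0.01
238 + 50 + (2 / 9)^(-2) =1233 / 4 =308.25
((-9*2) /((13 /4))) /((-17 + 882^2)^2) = -72 /7866810908437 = -0.00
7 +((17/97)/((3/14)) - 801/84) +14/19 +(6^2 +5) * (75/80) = 23194861/619248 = 37.46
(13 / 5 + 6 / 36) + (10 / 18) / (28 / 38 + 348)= 412706 / 149085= 2.77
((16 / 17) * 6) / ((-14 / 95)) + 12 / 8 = -8763 / 238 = -36.82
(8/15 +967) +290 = 18863/15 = 1257.53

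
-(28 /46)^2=-196 /529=-0.37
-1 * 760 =-760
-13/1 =-13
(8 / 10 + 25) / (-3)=-43 / 5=-8.60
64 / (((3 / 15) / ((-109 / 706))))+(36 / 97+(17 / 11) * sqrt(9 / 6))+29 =-685983 / 34241+17 * sqrt(6) / 22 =-18.14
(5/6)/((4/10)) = 2.08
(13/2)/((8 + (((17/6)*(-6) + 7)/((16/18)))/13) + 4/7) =2366/2805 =0.84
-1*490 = -490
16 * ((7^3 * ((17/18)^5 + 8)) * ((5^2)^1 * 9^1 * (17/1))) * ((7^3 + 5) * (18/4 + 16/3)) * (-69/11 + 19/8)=-1414712447920241575/577368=-2450278588214.52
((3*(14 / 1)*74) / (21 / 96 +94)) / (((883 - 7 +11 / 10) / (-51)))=-161024 / 83951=-1.92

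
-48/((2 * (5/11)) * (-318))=0.17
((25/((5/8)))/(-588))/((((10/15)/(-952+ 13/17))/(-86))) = -6953530/833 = -8347.58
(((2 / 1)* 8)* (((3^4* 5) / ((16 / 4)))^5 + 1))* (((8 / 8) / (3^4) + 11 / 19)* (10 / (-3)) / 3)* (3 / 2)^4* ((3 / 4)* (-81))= 669299162036102325 / 19456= 34400655943467.43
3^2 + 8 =17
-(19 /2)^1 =-19 /2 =-9.50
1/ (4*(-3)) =-1/ 12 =-0.08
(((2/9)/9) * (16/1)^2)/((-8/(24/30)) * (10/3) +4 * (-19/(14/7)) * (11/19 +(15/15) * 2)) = -256/5319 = -0.05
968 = 968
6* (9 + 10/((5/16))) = 246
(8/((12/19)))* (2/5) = 5.07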